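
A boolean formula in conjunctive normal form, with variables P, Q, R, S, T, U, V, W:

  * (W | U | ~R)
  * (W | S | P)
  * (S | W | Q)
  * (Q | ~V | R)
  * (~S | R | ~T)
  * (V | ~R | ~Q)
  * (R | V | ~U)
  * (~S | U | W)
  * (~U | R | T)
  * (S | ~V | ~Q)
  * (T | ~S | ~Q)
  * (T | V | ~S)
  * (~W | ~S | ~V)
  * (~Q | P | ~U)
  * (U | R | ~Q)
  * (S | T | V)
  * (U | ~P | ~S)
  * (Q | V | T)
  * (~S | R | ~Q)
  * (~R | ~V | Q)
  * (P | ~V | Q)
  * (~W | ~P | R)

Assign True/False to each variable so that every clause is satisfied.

P=False, Q=False, R=True, S=True, T=True, U=False, V=False, W=True

Branch on P: take P = False.
Set Q = False and propagate.
  then V is forced to False.
  then T is forced to True.
The remaining clauses are satisfied by R = True, S = True, U = False, W = True.
Every clause has at least one true literal under this assignment.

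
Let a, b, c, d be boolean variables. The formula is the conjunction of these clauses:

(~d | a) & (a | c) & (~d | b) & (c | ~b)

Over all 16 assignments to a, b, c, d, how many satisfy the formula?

The models are:
  a=0 b=0 c=1 d=0
  a=0 b=1 c=1 d=0
  a=1 b=0 c=0 d=0
  a=1 b=0 c=1 d=0
  a=1 b=1 c=1 d=0
  a=1 b=1 c=1 d=1
Count: 6.

6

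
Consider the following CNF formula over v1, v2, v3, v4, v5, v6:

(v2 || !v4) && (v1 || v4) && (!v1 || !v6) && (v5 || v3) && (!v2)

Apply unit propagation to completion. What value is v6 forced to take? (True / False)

(!v2) stands alone — v2 = False.
(!v4 || v2): since v2 = False, the clause reduces to (!v4). v4 = False.
From (v4 || v1) and v4 = False: v1 = True.
(!v6 || !v1): since v1 = True, the clause reduces to (!v6). v6 = False.

False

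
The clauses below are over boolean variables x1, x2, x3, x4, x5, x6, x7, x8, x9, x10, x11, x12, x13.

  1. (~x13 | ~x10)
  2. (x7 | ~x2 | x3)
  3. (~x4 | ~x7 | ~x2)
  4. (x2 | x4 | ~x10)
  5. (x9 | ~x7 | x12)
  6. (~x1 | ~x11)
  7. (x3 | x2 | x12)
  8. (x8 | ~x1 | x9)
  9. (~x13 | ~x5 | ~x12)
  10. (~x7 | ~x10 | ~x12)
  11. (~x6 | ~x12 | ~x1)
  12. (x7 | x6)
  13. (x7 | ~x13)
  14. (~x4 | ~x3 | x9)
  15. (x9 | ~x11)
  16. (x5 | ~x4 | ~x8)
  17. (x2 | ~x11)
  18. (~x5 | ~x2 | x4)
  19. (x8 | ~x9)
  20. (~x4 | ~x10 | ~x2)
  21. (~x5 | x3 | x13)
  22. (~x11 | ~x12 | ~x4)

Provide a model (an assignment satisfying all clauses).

x1=F, x2=F, x3=T, x4=F, x5=F, x6=F, x7=T, x8=T, x9=F, x10=F, x11=F, x12=T, x13=F

Check each clause:
  1. (~x10 | ~x13) — ~x13 is true.
  2. (x3 | ~x2 | x7) — x3 is true.
  3. (~x4 | ~x7 | ~x2) — ~x4 is true.
  4. (x2 | x4 | ~x10) — ~x10 is true.
  5. (~x7 | x12 | x9) — x12 is true.
  6. (~x1 | ~x11) — ~x11 is true.
  7. (x3 | x2 | x12) — x3 is true.
  8. (x8 | ~x1 | x9) — x8 is true.
  9. (~x12 | ~x5 | ~x13) — ~x5 is true.
  10. (~x7 | ~x10 | ~x12) — ~x10 is true.
  11. (~x6 | ~x12 | ~x1) — ~x6 is true.
  12. (x6 | x7) — x7 is true.
  13. (~x13 | x7) — ~x13 is true.
  14. (~x4 | x9 | ~x3) — ~x4 is true.
  15. (~x11 | x9) — ~x11 is true.
  16. (x5 | ~x8 | ~x4) — ~x4 is true.
  17. (~x11 | x2) — ~x11 is true.
  18. (~x2 | ~x5 | x4) — ~x5 is true.
  19. (~x9 | x8) — x8 is true.
  20. (~x10 | ~x2 | ~x4) — ~x4 is true.
  21. (x3 | ~x5 | x13) — x3 is true.
  22. (~x11 | ~x12 | ~x4) — ~x4 is true.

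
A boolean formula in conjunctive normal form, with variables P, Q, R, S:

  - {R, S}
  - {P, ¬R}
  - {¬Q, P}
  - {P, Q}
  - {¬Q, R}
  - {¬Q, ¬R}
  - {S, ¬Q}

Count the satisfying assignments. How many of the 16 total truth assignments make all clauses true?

3

Satisfying assignments:
  P=T Q=F R=F S=T
  P=T Q=F R=T S=F
  P=T Q=F R=T S=T
That's 3 in total.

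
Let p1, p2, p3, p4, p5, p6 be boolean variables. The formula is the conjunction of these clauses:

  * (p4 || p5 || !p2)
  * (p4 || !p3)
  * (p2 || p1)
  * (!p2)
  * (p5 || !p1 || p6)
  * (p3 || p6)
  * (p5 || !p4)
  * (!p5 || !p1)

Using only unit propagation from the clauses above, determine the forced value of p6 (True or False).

(!p2) stands alone — p2 = False.
(p2 || p1) with p2 = False leaves only p1, so p1 = True.
In (!p5 || !p1), !p1 is now false; !p5 must hold, so p5 = False.
(p6 || p5 || !p1) with p5 = False, p1 = True leaves only p6, so p6 = True.

True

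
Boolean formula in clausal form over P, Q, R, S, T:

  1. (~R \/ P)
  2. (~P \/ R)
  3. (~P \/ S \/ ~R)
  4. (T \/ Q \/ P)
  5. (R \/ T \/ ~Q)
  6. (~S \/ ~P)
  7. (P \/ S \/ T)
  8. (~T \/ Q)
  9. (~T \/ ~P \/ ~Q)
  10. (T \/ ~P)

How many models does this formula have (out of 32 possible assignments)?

2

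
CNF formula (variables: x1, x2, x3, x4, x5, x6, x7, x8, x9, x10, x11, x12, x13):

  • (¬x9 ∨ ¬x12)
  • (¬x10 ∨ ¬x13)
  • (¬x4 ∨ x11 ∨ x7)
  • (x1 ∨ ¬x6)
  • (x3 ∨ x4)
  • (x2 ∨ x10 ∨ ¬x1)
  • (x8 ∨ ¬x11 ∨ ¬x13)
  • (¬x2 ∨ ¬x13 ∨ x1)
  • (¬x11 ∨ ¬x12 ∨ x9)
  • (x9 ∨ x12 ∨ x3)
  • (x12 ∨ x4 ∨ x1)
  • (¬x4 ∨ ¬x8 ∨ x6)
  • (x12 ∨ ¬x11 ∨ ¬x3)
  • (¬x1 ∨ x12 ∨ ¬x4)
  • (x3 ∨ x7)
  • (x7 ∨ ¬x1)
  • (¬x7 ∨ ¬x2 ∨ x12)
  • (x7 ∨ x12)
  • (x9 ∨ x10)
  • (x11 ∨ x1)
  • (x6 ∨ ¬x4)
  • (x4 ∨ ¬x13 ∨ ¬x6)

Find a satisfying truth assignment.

Pure literal: x13 appears only negated; assign x13 = False.
Branch on x1: take x1 = True.
  then x7 is forced to True.
Try x2 = False.
  then x10 is forced to True.
Branch on x3: take x3 = True.
For the remaining variables, x4 = False, x5 = False, x6 = True, x8 = True, x9 = False, x11 = False, x12 = True works.
Every clause has at least one true literal under this assignment.
Check each clause:
  1. (¬x12 ∨ ¬x9) — ¬x9 is true.
  2. (¬x10 ∨ ¬x13) — ¬x13 is true.
  3. (x7 ∨ x11 ∨ ¬x4) — ¬x4 is true.
  4. (¬x6 ∨ x1) — x1 is true.
  5. (x3 ∨ x4) — x3 is true.
  6. (¬x1 ∨ x10 ∨ x2) — x10 is true.
  7. (¬x11 ∨ ¬x13 ∨ x8) — x8 is true.
  8. (x1 ∨ ¬x13 ∨ ¬x2) — x1 is true.
  9. (¬x11 ∨ ¬x12 ∨ x9) — ¬x11 is true.
  10. (x3 ∨ x9 ∨ x12) — x3 is true.
  11. (x12 ∨ x1 ∨ x4) — x1 is true.
  12. (¬x8 ∨ x6 ∨ ¬x4) — ¬x4 is true.
  13. (¬x11 ∨ x12 ∨ ¬x3) — ¬x11 is true.
  14. (¬x1 ∨ ¬x4 ∨ x12) — ¬x4 is true.
  15. (x3 ∨ x7) — x3 is true.
  16. (x7 ∨ ¬x1) — x7 is true.
  17. (¬x2 ∨ x12 ∨ ¬x7) — x12 is true.
  18. (x7 ∨ x12) — x12 is true.
  19. (x10 ∨ x9) — x10 is true.
  20. (x1 ∨ x11) — x1 is true.
  21. (x6 ∨ ¬x4) — ¬x4 is true.
  22. (¬x6 ∨ ¬x13 ∨ x4) — ¬x13 is true.

x1=T, x2=F, x3=T, x4=F, x5=F, x6=T, x7=T, x8=T, x9=F, x10=T, x11=F, x12=T, x13=F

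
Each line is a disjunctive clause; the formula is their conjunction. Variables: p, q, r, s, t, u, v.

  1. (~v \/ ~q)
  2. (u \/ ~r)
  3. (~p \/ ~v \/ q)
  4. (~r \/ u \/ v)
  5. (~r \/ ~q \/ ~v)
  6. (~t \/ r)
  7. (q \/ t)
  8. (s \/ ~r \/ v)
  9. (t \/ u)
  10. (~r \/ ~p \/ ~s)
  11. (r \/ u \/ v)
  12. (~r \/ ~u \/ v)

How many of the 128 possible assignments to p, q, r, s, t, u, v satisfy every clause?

The models are:
  p=F q=F r=T s=F t=T u=T v=T
  p=F q=F r=T s=T t=T u=T v=T
  p=F q=T r=F s=F t=F u=T v=F
  p=F q=T r=F s=T t=F u=T v=F
  p=T q=T r=F s=F t=F u=T v=F
  p=T q=T r=F s=T t=F u=T v=F
Count: 6.

6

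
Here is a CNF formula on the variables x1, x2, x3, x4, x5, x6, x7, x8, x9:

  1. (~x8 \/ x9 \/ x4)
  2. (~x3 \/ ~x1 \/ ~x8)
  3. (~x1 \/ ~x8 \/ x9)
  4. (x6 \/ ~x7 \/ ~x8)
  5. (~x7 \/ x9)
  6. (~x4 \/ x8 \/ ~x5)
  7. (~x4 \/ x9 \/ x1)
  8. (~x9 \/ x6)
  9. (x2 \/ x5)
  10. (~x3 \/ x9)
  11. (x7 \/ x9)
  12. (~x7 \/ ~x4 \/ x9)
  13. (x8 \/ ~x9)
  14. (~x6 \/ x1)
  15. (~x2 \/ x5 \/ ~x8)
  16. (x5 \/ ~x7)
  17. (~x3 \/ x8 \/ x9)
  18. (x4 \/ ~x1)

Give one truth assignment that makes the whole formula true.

Pure literal: x3 appears only negated; assign x3 = False.
Try x1 = True.
  then x4 is forced to True.
Try x2 = True.
Set x5 = True and propagate.
  then x8 is forced to True.
  then x9 is forced to True.
  then x6 is forced to True.
x7 is now unconstrained; take x7 = True.
Every clause has at least one true literal under this assignment.

x1=T, x2=T, x3=F, x4=T, x5=T, x6=T, x7=T, x8=T, x9=T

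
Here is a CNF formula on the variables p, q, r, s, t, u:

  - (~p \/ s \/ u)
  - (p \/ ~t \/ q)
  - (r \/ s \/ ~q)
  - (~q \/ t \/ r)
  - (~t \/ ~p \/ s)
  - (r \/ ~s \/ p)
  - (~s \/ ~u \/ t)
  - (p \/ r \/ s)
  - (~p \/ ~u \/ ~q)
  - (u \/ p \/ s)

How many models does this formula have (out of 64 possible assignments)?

Case analysis on p and s:
  p=T, s=T: 9 of the 16 assignments to (q,r,t,u) work.
  p=T, s=F: remaining (q,r,t,u) ∈ {(F,F,F,T); (F,T,F,T)} — 2.
  p=F, s=T: remaining (q,r,t,u) ∈ {(F,T,F,F); (T,T,F,F); (T,T,T,F); (T,T,T,T)} — 4.
  p=F, s=F: remaining (q,r,t,u) ∈ {(F,T,F,T); (T,T,F,T); (T,T,T,T)} — 3.
Total: 9 + 2 + 4 + 3 = 18.

18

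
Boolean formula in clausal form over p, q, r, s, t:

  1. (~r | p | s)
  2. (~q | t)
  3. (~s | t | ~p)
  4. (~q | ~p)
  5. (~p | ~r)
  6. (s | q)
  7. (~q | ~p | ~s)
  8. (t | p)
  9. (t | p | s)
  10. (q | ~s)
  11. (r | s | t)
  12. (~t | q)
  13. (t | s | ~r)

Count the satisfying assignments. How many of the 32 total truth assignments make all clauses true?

Satisfying assignments:
  p=F q=T r=F s=F t=T
  p=F q=T r=F s=T t=T
  p=F q=T r=T s=T t=T
That's 3 in total.

3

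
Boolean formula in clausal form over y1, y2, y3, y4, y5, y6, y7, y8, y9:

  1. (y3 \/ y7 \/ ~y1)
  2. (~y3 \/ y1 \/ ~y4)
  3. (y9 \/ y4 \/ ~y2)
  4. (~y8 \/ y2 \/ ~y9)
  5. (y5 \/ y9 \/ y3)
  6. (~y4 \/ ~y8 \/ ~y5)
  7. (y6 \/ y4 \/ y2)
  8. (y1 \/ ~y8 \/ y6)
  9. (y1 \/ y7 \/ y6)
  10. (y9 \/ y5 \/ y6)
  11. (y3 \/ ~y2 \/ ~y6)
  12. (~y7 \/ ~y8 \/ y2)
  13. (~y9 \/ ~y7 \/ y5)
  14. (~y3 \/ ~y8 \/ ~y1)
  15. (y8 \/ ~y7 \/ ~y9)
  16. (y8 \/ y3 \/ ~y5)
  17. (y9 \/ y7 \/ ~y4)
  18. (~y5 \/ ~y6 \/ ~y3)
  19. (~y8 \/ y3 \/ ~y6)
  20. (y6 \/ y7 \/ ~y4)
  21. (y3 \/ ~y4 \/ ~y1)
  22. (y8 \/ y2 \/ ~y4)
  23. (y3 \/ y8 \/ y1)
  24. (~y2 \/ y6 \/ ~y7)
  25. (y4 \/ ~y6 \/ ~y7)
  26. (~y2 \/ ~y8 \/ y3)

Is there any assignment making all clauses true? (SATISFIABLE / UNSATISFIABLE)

SATISFIABLE

Branch on y1: take y1 = True.
Set y2 = True and propagate.
Set y3 = True and propagate.
  then y8 is forced to False.
The remaining clauses are satisfied by y4 = False, y5 = False, y6 = False, y7 = False, y9 = True.
So y1=True  y2=True  y3=True  y4=False  y5=False  y6=False  y7=False  y8=False  y9=True is a satisfying assignment.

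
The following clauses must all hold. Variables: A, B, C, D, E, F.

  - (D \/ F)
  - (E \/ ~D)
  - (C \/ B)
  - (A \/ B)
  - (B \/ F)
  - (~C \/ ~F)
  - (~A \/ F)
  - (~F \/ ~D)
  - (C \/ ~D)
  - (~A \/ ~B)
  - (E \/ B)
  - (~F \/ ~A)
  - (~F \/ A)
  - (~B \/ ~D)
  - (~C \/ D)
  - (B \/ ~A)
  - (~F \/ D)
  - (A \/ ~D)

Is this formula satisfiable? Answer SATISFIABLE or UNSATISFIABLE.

UNSATISFIABLE

D = True:
  propagation gives E=True, F=False, B=True; an empty clause results — contradiction.
D = False:
  propagation gives F=True; an empty clause results — contradiction.
Every branch closes, so no satisfying assignment exists.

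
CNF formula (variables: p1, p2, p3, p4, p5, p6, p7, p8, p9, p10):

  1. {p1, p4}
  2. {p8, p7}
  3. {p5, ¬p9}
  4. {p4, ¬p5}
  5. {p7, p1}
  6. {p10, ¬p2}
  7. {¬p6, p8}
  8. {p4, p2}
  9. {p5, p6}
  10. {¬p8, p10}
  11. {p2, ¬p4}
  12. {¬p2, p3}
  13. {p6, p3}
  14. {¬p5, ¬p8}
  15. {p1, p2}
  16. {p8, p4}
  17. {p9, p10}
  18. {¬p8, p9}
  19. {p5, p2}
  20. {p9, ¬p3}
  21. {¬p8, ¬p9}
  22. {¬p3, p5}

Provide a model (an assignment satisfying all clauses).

p1=False, p2=True, p3=True, p4=True, p5=True, p6=False, p7=True, p8=False, p9=True, p10=True

Check each clause:
  1. {p1, p4} — p4 is true.
  2. {p7, p8} — p7 is true.
  3. {p5, ¬p9} — p5 is true.
  4. {p4, ¬p5} — p4 is true.
  5. {p1, p7} — p7 is true.
  6. {p10, ¬p2} — p10 is true.
  7. {p8, ¬p6} — ¬p6 is true.
  8. {p2, p4} — p2 is true.
  9. {p5, p6} — p5 is true.
  10. {p10, ¬p8} — ¬p8 is true.
  11. {¬p4, p2} — p2 is true.
  12. {p3, ¬p2} — p3 is true.
  13. {p6, p3} — p3 is true.
  14. {¬p8, ¬p5} — ¬p8 is true.
  15. {p1, p2} — p2 is true.
  16. {p8, p4} — p4 is true.
  17. {p10, p9} — p9 is true.
  18. {¬p8, p9} — ¬p8 is true.
  19. {p2, p5} — p2 is true.
  20. {p9, ¬p3} — p9 is true.
  21. {¬p8, ¬p9} — ¬p8 is true.
  22. {p5, ¬p3} — p5 is true.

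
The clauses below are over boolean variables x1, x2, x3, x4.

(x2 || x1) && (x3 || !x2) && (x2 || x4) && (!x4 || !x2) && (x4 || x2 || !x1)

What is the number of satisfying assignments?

4

The models are:
  x1=0 x2=1 x3=1 x4=0
  x1=1 x2=0 x3=0 x4=1
  x1=1 x2=0 x3=1 x4=1
  x1=1 x2=1 x3=1 x4=0
That's 4 in total.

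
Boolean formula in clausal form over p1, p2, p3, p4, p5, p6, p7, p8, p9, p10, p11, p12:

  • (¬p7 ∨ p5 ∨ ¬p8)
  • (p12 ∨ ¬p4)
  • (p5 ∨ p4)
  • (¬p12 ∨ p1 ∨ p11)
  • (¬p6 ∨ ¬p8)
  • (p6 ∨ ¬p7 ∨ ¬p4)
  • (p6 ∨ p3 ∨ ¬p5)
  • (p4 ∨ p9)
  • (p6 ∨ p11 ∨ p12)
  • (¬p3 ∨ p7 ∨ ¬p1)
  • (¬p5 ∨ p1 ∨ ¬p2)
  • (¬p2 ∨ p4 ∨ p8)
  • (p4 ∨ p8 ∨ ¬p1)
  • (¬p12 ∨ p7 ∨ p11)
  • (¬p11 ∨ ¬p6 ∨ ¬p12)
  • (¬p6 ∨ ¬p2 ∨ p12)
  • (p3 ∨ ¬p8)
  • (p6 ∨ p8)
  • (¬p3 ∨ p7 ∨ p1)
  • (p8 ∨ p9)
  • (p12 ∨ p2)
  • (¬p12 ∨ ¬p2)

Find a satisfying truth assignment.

p1=True, p2=False, p3=True, p4=False, p5=True, p6=False, p7=True, p8=True, p9=True, p10=True, p11=False, p12=True

Pure literal: p9 appears only positively; assign p9 = True.
Try p1 = True.
Set p2 = False and propagate.
  then p12 is forced to True.
Try p3 = True.
  then p7 is forced to True.
The remaining clauses are satisfied by p4 = False, p5 = True, p6 = False, p8 = True, p10 = True, p11 = False.
Every clause has at least one true literal under this assignment.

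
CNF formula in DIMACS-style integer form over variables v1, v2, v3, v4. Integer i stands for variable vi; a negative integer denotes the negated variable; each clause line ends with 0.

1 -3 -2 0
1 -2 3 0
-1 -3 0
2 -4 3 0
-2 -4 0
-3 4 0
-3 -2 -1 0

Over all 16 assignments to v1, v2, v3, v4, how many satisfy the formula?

4

Satisfying assignments:
  v1=F v2=F v3=F v4=F
  v1=F v2=F v3=T v4=T
  v1=T v2=F v3=F v4=F
  v1=T v2=T v3=F v4=F
Count: 4.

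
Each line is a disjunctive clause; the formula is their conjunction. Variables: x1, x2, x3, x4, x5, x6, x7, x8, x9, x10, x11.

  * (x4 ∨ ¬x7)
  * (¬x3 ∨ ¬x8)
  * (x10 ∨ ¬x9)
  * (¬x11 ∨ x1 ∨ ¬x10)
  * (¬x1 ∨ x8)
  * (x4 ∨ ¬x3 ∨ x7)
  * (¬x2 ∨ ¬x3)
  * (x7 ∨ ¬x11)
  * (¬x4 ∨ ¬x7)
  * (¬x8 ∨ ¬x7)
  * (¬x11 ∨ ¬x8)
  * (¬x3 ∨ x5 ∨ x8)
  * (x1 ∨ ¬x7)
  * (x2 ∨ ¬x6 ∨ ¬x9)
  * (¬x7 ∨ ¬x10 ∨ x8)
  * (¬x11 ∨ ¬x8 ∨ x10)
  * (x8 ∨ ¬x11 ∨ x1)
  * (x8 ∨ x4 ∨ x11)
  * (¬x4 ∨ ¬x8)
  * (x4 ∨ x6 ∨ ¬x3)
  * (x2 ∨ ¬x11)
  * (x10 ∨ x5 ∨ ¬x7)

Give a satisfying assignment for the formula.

Pure literal: x3 appears only negated; assign x3 = False.
Pure literal: x9 appears only negated; assign x9 = False.
Try x1 = True.
  then x8 is forced to True.
  then x7 is forced to False.
  then x11 is forced to False.
  then x4 is forced to False.
x2, x5, x6, x10 are now unconstrained; take x2 = True, x5 = False, x6 = False, x10 = True.
Check each clause:
  1. (¬x7 ∨ x4) — ¬x7 is true.
  2. (¬x8 ∨ ¬x3) — ¬x3 is true.
  3. (x10 ∨ ¬x9) — x10 is true.
  4. (¬x10 ∨ ¬x11 ∨ x1) — x1 is true.
  5. (¬x1 ∨ x8) — x8 is true.
  6. (x7 ∨ x4 ∨ ¬x3) — ¬x3 is true.
  7. (¬x2 ∨ ¬x3) — ¬x3 is true.
  8. (¬x11 ∨ x7) — ¬x11 is true.
  9. (¬x7 ∨ ¬x4) — ¬x7 is true.
  10. (¬x8 ∨ ¬x7) — ¬x7 is true.
  11. (¬x11 ∨ ¬x8) — ¬x11 is true.
  12. (x5 ∨ ¬x3 ∨ x8) — x8 is true.
  13. (x1 ∨ ¬x7) — ¬x7 is true.
  14. (¬x9 ∨ ¬x6 ∨ x2) — ¬x6 is true.
  15. (x8 ∨ ¬x10 ∨ ¬x7) — x8 is true.
  16. (x10 ∨ ¬x8 ∨ ¬x11) — x10 is true.
  17. (x1 ∨ x8 ∨ ¬x11) — x8 is true.
  18. (x4 ∨ x8 ∨ x11) — x8 is true.
  19. (¬x8 ∨ ¬x4) — ¬x4 is true.
  20. (¬x3 ∨ x6 ∨ x4) — ¬x3 is true.
  21. (¬x11 ∨ x2) — x2 is true.
  22. (x5 ∨ ¬x7 ∨ x10) — ¬x7 is true.

x1=T, x2=T, x3=F, x4=F, x5=F, x6=F, x7=F, x8=T, x9=F, x10=T, x11=F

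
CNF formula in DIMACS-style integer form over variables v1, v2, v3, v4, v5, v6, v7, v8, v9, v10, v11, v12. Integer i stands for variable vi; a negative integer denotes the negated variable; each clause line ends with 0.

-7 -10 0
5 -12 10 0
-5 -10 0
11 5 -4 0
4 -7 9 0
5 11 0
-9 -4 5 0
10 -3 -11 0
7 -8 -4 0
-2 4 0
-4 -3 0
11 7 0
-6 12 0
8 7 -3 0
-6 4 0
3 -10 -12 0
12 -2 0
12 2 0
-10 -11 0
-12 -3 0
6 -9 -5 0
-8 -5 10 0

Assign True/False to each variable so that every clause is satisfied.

Try v2 = False.
  then v12 is forced to True.
  then v3 is forced to False.
  then v10 is forced to False.
  then v5 is forced to True.
  then v8 is forced to False.
Branch on v4: take v4 = True.
Branch on v6: take v6 = False.
  then v9 is forced to False.
For the remaining variables, v1 = True, v7 = False, v11 = True works.
Every clause has at least one true literal under this assignment.

v1 = True, v2 = False, v3 = False, v4 = True, v5 = True, v6 = False, v7 = False, v8 = False, v9 = False, v10 = False, v11 = True, v12 = True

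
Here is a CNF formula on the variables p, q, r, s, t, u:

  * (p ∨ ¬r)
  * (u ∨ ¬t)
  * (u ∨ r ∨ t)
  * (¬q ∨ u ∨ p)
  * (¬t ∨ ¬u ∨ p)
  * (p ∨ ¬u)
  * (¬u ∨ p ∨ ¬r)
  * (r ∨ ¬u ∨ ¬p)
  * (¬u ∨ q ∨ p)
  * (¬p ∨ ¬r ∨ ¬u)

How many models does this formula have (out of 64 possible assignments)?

4

The models are:
  p=T q=F r=T s=F t=F u=F
  p=T q=F r=T s=T t=F u=F
  p=T q=T r=T s=F t=F u=F
  p=T q=T r=T s=T t=F u=F
That's 4 in total.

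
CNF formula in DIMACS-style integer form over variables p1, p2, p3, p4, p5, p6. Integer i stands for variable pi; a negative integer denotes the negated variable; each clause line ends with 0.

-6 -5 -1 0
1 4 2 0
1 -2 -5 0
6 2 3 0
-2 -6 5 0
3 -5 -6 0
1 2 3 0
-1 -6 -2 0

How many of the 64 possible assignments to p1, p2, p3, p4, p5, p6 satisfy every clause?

Split on p2, then p1.
  p2=T, p1=T: forces p6=F; p3, p4, p5 free → 2^3 = 8.
  p2=T, p1=F: remaining (p3,p4,p5,p6) ∈ {(F,F,F,F); (F,T,F,F); (T,F,F,F); (T,T,F,F)} — 4.
  p2=F, p1=T: p4 free; 4 ways for (p3,p5,p6) × 2^1 = 8.
  p2=F, p1=F: remaining (p3,p4,p5,p6) ∈ {(T,T,F,F); (T,T,F,T); (T,T,T,F); (T,T,T,T)} — 4.
Total: 8 + 4 + 8 + 4 = 24.

24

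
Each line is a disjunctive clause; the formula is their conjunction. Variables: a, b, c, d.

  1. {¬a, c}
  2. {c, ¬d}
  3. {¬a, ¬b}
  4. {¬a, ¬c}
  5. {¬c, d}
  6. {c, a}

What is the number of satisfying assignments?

2

The models are:
  a=F b=F c=T d=T
  a=F b=T c=T d=T
Count: 2.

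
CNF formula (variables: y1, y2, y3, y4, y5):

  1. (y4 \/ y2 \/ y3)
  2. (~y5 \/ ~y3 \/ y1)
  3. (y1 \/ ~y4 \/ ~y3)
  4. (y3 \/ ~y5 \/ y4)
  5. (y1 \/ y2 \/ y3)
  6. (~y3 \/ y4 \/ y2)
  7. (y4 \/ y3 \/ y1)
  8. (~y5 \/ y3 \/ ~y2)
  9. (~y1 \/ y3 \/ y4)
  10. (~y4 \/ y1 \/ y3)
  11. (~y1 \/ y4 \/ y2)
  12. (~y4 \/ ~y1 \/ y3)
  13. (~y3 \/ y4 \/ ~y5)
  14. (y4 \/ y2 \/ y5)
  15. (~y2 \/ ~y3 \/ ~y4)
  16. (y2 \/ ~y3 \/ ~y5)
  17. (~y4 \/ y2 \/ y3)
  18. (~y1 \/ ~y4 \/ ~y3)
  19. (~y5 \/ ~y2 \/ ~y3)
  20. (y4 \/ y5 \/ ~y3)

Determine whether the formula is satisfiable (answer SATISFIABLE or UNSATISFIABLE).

UNSATISFIABLE

y3 = True:
  y4 = True:
    propagation gives y1=True; an empty clause results — contradiction.
  y4 = False:
    propagation gives y2=True, y5=False; an empty clause results — contradiction.
y3 = False:
  y4 = True:
    propagation gives y1=True; an empty clause results — contradiction.
  y4 = False:
    propagation gives y2=True, y5=False, y1=True; an empty clause results — contradiction.
Every branch closes, so no satisfying assignment exists.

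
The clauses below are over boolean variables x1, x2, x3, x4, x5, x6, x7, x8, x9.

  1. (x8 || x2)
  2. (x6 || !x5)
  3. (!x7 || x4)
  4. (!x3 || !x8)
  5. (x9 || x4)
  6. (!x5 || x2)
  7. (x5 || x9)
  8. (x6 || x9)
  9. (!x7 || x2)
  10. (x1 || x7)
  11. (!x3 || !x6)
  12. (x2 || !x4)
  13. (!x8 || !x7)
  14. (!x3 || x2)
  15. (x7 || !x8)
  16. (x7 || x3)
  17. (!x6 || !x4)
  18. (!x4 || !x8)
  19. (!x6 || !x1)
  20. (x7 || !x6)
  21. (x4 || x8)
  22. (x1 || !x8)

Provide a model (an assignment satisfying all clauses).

x1=True, x2=True, x3=True, x4=True, x5=False, x6=False, x7=False, x8=False, x9=True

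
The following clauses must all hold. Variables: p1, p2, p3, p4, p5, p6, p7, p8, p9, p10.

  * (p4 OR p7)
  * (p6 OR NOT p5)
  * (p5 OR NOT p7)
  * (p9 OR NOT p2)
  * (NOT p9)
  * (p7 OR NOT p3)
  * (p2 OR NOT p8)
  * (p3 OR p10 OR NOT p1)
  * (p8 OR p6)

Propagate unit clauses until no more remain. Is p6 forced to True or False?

(NOT p9) stands alone — p9 = False.
(p9 OR NOT p2): since p9 = False, the clause reduces to (NOT p2). p2 = False.
From (p2 OR NOT p8) and p2 = False: p8 = False.
(p8 OR p6) with p8 = False leaves only p6, so p6 = True.

True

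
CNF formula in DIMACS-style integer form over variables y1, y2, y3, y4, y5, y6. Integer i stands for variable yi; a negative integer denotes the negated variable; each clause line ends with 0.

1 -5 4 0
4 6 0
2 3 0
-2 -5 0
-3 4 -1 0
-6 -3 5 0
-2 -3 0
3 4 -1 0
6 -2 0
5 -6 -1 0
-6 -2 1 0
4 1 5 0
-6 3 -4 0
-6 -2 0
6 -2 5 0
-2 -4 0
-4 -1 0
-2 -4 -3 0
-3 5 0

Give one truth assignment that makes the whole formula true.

Try y1 = False.
Set y2 = False and propagate.
  then y3 is forced to True.
  then y5 is forced to True.
  then y4 is forced to True.
y6 is now unconstrained; take y6 = True.
Check each clause:
  1. (~y5 | y4 | y1) — y4 is true.
  2. (y4 | y6) — y4 is true.
  3. (y3 | y2) — y3 is true.
  4. (~y5 | ~y2) — ~y2 is true.
  5. (~y3 | y4 | ~y1) — y4 is true.
  6. (~y3 | ~y6 | y5) — y5 is true.
  7. (~y2 | ~y3) — ~y2 is true.
  8. (~y1 | y4 | y3) — y3 is true.
  9. (y6 | ~y2) — y6 is true.
  10. (~y6 | ~y1 | y5) — y5 is true.
  11. (y1 | ~y6 | ~y2) — ~y2 is true.
  12. (y1 | y5 | y4) — y4 is true.
  13. (~y4 | y3 | ~y6) — y3 is true.
  14. (~y6 | ~y2) — ~y2 is true.
  15. (~y2 | y6 | y5) — y5 is true.
  16. (~y2 | ~y4) — ~y2 is true.
  17. (~y1 | ~y4) — ~y1 is true.
  18. (~y2 | ~y4 | ~y3) — ~y2 is true.
  19. (~y3 | y5) — y5 is true.

y1 = False, y2 = False, y3 = True, y4 = True, y5 = True, y6 = True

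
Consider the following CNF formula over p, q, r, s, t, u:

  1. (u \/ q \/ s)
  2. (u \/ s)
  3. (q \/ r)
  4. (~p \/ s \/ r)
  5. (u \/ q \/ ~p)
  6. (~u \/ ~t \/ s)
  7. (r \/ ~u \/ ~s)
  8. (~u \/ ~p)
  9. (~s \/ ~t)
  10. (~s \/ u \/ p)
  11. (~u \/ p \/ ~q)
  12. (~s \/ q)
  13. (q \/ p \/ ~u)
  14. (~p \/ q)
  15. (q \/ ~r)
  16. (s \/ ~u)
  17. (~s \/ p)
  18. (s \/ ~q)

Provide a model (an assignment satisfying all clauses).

Pure literal: t appears only negated; assign t = False.
Set p = True and propagate.
  then u is forced to False.
  then s is forced to True.
  then q is forced to True.
r is now unconstrained; take r = False.

p=True, q=True, r=False, s=True, t=False, u=False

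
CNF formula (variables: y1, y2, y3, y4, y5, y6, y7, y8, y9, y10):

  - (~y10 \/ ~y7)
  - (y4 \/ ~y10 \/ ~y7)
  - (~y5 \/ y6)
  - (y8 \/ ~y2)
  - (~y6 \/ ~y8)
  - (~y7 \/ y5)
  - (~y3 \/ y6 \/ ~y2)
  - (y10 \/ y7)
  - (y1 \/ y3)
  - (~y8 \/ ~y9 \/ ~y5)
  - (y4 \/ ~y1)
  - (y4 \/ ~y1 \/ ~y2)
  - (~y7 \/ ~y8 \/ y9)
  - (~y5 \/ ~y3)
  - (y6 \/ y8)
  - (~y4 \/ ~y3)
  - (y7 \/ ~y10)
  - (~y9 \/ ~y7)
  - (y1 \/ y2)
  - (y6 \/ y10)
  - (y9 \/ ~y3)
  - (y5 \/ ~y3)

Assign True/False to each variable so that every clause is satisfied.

y1 = True, y2 = False, y3 = False, y4 = True, y5 = True, y6 = True, y7 = True, y8 = False, y9 = False, y10 = False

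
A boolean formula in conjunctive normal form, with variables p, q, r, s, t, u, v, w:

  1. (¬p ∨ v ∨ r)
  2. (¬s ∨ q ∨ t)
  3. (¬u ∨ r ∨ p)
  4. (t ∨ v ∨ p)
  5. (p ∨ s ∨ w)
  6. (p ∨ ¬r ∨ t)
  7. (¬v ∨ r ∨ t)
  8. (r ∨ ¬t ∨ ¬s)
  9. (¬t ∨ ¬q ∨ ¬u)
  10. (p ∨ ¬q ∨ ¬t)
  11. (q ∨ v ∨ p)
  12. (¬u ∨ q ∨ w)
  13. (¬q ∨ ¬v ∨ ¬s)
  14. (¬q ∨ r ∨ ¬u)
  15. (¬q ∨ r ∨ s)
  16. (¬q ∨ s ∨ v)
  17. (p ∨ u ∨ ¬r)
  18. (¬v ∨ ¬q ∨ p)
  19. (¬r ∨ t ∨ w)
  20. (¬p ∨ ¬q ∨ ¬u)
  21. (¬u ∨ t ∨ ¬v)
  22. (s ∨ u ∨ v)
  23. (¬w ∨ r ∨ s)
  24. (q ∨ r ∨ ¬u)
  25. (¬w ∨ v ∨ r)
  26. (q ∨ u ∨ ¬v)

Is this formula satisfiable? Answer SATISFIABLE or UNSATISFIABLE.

SATISFIABLE

Branch on p: take p = False.
The remaining clauses are satisfied by q = False, r = True, s = True, t = True, u = True, v = True, w = True.
Every clause has at least one true literal under this assignment.
So p=F, q=F, r=T, s=T, t=T, u=T, v=T, w=T is a satisfying assignment.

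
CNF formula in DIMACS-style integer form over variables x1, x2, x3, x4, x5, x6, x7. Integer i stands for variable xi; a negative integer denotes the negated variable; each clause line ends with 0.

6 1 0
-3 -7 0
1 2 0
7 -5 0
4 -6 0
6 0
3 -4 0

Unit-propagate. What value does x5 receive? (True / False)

False

(x6) is a unit clause: x6 = True.
From (¬x6 ∨ x4) and x6 = True: x4 = True.
(x3 ∨ ¬x4) with x4 = True leaves only x3, so x3 = True.
(¬x3 ∨ ¬x7): since x3 = True, the clause reduces to (¬x7). x7 = False.
(x7 ∨ ¬x5): since x7 = False, the clause reduces to (¬x5). x5 = False.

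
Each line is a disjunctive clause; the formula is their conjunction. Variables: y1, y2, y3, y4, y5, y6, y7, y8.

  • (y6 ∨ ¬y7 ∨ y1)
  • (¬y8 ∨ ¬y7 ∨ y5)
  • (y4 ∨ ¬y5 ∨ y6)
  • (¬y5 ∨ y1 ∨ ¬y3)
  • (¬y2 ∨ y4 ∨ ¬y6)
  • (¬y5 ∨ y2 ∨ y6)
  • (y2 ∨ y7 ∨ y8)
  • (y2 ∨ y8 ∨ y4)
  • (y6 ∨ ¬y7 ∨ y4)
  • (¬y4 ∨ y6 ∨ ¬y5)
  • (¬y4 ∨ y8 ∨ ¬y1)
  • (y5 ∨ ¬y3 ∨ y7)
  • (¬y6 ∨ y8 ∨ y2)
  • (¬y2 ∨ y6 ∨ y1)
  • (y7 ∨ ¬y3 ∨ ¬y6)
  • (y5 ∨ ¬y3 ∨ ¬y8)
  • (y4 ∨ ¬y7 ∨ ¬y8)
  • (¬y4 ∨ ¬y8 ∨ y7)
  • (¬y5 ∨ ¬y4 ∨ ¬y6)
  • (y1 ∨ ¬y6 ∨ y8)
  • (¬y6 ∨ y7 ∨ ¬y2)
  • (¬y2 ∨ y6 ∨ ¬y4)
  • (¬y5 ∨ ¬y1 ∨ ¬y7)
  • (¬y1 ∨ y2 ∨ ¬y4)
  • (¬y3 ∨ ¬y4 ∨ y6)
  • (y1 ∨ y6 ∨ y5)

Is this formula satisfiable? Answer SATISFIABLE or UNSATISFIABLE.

SATISFIABLE

Pure literal: y3 appears only negated; assign y3 = False.
Branch on y1: take y1 = True.
Branch on y2: take y2 = False.
  then y4 is forced to False.
  then y8 is forced to True.
  then y7 is forced to False.
Set y5 = False and propagate.
y6 is now unconstrained; take y6 = False.
So y1=1, y2=0, y3=0, y4=0, y5=0, y6=0, y7=0, y8=1 is a satisfying assignment.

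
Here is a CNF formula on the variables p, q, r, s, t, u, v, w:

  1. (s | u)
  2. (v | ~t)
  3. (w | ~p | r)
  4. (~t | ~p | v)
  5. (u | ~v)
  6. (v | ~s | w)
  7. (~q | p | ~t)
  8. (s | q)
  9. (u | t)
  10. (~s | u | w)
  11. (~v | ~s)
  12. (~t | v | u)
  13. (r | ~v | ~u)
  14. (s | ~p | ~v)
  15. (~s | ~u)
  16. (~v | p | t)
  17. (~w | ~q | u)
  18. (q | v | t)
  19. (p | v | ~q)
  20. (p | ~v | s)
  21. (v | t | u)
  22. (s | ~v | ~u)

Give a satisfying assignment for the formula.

Branch on p: take p = True.
Branch on q: take q = True.
Set r = False and propagate.
  then w is forced to True.
  then u is forced to True.
  then v is forced to False.
  then t is forced to False.
  then s is forced to False.

p=T, q=T, r=F, s=F, t=F, u=T, v=F, w=T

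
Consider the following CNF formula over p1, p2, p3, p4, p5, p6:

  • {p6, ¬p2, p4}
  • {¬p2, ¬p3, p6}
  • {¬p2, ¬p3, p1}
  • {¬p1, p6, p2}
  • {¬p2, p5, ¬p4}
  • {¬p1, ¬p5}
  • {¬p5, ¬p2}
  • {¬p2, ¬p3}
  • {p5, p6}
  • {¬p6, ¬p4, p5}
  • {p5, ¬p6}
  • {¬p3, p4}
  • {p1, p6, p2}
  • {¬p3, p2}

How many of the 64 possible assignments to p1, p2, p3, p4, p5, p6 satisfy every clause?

2

Satisfying assignments:
  p1=0 p2=0 p3=0 p4=0 p5=1 p6=1
  p1=0 p2=0 p3=0 p4=1 p5=1 p6=1
Count: 2.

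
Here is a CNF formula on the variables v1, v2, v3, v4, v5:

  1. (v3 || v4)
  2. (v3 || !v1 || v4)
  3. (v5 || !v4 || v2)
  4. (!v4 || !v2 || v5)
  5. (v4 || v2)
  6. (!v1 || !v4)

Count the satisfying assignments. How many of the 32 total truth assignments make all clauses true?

8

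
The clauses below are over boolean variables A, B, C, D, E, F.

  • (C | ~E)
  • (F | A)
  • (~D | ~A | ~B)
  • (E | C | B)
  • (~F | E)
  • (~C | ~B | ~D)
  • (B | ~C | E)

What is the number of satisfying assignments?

11

Split on B, then C.
  B=T, C=T: remaining (A,D,E,F) ∈ {(F,F,T,T); (T,F,F,F); (T,F,T,F); (T,F,T,T)} — 4.
  B=T, C=F: remaining (A,D,E,F) ∈ {(T,F,F,F)} — 1.
  B=F, C=T: D free; 3 ways for (A,E,F) × 2^1 = 6.
  B=F, C=F: a clause becomes empty — 0.
Total: 4 + 1 + 6 + 0 = 11.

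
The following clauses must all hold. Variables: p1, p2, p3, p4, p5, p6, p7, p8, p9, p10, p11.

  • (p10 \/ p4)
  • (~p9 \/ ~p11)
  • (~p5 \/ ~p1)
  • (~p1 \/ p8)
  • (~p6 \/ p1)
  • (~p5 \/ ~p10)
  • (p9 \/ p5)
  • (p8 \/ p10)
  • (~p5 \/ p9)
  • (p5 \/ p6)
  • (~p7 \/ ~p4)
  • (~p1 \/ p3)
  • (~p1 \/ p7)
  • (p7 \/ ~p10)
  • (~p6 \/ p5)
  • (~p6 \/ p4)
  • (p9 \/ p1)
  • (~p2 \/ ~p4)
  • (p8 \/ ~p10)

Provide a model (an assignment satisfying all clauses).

p1 = F  p2 = F  p3 = T  p4 = T  p5 = T  p6 = F  p7 = F  p8 = T  p9 = T  p10 = F  p11 = F

p2 occurs only negated in the remaining clauses — set p2 = False.
p3 occurs only positively in the remaining clauses — set p3 = True.
Branch on p1: take p1 = False.
  then p6 is forced to False.
  then p5 is forced to True.
  then p10 is forced to False.
  then p4 is forced to True.
  then p8 is forced to True.
  then p9 is forced to True.
  then p11 is forced to False.
  then p7 is forced to False.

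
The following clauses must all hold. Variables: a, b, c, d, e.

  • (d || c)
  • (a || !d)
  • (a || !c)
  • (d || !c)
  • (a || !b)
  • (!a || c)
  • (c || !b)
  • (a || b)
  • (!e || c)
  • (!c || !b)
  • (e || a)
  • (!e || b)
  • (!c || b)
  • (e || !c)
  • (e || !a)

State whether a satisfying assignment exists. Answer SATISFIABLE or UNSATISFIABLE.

c = True:
  propagation gives a=True, d=True, b=False; an empty clause results — contradiction.
c = False:
  propagation gives d=True, a=True; an empty clause results — contradiction.
Every branch closes, so no satisfying assignment exists.

UNSATISFIABLE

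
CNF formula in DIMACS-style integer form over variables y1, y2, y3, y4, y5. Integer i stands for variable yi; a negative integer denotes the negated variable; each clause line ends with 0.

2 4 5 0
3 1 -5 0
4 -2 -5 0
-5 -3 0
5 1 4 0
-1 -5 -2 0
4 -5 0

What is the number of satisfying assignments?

11

Split on y5, then y4.
  y5=T, y4=T: remaining (y1,y2,y3) ∈ {(T,F,F)} — 1.
  y5=T, y4=F: a clause becomes empty — 0.
  y5=F, y4=T: y1, y2, y3 free → 2^3 = 8.
  y5=F, y4=F: remaining (y1,y2,y3) ∈ {(T,T,F); (T,T,T)} — 2.
Total: 1 + 0 + 8 + 2 = 11.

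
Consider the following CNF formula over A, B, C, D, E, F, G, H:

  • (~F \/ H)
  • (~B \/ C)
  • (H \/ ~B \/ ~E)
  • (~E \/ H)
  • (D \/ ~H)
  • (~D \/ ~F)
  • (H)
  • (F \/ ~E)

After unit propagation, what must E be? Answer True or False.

(H) stands alone — H = True.
(~H \/ D): since H = True, the clause reduces to (D). D = True.
From (~F \/ ~D) and D = True: F = False.
(F \/ ~E) with F = False leaves only ~E, so E = False.

False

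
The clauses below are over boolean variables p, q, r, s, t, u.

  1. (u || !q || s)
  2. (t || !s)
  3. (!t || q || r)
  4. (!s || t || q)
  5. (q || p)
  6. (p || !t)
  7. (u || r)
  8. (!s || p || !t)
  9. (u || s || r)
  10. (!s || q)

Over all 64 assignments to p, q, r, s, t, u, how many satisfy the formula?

14

Split on s, then q.
  s=1, q=1: remaining (p,r,t,u) ∈ {(1,0,1,1); (1,1,1,0); (1,1,1,1)} — 3.
  s=1, q=0: a clause becomes empty — 0.
  s=0, q=1: r free; 3 ways for (p,t,u) × 2^1 = 6.
  s=0, q=0: 5 of the 16 assignments to (p,r,t,u) work.
Total: 3 + 0 + 6 + 5 = 14.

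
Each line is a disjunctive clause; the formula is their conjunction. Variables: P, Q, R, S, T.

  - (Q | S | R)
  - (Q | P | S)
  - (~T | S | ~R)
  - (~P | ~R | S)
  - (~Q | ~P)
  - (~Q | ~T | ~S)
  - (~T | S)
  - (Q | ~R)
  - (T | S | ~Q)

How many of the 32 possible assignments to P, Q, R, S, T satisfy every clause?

6

The models are:
  P=F Q=F R=F S=T T=F
  P=F Q=F R=F S=T T=T
  P=F Q=T R=F S=T T=F
  P=F Q=T R=T S=T T=F
  P=T Q=F R=F S=T T=F
  P=T Q=F R=F S=T T=T
That's 6 in total.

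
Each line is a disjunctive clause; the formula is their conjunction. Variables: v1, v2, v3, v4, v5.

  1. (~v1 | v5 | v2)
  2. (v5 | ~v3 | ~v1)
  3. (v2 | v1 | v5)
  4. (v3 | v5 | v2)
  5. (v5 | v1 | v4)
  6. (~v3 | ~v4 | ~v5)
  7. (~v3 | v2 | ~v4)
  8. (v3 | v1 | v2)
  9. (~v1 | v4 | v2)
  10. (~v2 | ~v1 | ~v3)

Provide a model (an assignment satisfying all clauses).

v1 = False  v2 = True  v3 = False  v4 = True  v5 = True

Check each clause:
  1. (v5 | v2 | ~v1) — v2 is true.
  2. (v5 | ~v1 | ~v3) — v5 is true.
  3. (v1 | v5 | v2) — v2 is true.
  4. (v5 | v3 | v2) — v2 is true.
  5. (v5 | v4 | v1) — v4 is true.
  6. (~v3 | ~v5 | ~v4) — ~v3 is true.
  7. (v2 | ~v4 | ~v3) — v2 is true.
  8. (v1 | v2 | v3) — v2 is true.
  9. (~v1 | v2 | v4) — v2 is true.
  10. (~v1 | ~v2 | ~v3) — ~v3 is true.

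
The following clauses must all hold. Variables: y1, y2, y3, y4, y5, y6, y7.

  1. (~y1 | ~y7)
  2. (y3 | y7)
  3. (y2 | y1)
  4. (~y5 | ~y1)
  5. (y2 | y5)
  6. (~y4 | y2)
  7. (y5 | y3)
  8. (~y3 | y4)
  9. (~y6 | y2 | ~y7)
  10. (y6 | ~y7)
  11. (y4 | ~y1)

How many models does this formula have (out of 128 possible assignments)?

10

Split on y1, then y2.
  y1=1, y2=1: remaining (y3,y4,y5,y6,y7) ∈ {(1,1,0,0,0); (1,1,0,1,0)} — 2.
  y1=1, y2=0: a clause becomes empty — 0.
  y1=0, y2=1: 8 of the 32 assignments to (y3,y4,y5,y6,y7) work.
  y1=0, y2=0: a clause becomes empty — 0.
Total: 2 + 0 + 8 + 0 = 10.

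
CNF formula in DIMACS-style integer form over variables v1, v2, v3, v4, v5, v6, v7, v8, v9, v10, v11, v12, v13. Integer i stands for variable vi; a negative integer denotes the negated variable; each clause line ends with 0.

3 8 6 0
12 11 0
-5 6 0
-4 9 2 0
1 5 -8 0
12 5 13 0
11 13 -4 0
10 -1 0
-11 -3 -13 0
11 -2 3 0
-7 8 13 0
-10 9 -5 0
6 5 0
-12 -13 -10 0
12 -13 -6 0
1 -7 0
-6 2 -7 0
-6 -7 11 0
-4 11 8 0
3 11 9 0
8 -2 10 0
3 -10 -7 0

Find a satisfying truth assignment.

v1=F, v2=T, v3=F, v4=T, v5=T, v6=T, v7=F, v8=T, v9=T, v10=T, v11=T, v12=T, v13=F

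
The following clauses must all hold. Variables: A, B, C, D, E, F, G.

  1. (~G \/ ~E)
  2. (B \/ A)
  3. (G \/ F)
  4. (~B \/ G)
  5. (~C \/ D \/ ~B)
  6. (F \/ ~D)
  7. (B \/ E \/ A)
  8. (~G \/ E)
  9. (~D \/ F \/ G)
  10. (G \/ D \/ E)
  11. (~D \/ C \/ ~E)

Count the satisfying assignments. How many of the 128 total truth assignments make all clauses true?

5

The models are:
  A=1 B=0 C=0 D=0 E=1 F=1 G=0
  A=1 B=0 C=0 D=1 E=0 F=1 G=0
  A=1 B=0 C=1 D=0 E=1 F=1 G=0
  A=1 B=0 C=1 D=1 E=0 F=1 G=0
  A=1 B=0 C=1 D=1 E=1 F=1 G=0
Count: 5.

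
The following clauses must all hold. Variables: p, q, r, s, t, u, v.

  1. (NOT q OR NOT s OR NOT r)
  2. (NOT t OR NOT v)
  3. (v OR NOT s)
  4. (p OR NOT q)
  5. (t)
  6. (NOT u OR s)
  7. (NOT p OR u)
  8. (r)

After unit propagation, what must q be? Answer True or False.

False

(t) is a unit clause: t = True.
(NOT t OR NOT v): since t = True, the clause reduces to (NOT v). v = False.
From (v OR NOT s) and v = False: s = False.
From (s OR NOT u) and s = False: u = False.
From (u OR NOT p) and u = False: p = False.
(NOT q OR p) with p = False leaves only NOT q, so q = False.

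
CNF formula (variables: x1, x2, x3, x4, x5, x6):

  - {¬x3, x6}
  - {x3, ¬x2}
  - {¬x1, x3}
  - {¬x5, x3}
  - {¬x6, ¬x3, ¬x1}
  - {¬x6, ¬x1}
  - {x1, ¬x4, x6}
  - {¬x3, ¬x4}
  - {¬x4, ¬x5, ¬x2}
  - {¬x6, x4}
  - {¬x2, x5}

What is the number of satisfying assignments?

2

The models are:
  x1=F x2=F x3=F x4=F x5=F x6=F
  x1=F x2=F x3=F x4=T x5=F x6=T
Count: 2.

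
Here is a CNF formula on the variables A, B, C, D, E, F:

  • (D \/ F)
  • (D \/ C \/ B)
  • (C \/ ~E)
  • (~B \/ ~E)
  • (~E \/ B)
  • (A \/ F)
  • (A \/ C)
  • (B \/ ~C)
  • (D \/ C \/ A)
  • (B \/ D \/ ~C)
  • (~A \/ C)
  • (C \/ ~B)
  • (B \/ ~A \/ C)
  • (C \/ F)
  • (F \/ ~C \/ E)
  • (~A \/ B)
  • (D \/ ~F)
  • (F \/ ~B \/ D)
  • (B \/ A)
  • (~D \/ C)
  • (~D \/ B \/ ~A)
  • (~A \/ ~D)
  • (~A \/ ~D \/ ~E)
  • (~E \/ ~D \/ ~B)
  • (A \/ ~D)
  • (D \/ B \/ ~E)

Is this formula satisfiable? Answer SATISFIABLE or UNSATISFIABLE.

UNSATISFIABLE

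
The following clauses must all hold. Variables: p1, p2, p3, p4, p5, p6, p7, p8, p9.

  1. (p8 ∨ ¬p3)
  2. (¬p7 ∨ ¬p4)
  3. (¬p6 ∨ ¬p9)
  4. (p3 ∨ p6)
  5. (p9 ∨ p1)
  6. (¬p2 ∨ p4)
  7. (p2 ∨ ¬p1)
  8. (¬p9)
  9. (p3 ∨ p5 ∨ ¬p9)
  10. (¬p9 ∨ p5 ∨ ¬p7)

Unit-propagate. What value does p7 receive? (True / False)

Unit clause (¬p9) sets p9 = False.
In (p9 ∨ p1), p9 is now false; p1 must hold, so p1 = True.
From (¬p1 ∨ p2) and p1 = True: p2 = True.
From (p4 ∨ ¬p2) and p2 = True: p4 = True.
(¬p7 ∨ ¬p4) with p4 = True leaves only ¬p7, so p7 = False.

False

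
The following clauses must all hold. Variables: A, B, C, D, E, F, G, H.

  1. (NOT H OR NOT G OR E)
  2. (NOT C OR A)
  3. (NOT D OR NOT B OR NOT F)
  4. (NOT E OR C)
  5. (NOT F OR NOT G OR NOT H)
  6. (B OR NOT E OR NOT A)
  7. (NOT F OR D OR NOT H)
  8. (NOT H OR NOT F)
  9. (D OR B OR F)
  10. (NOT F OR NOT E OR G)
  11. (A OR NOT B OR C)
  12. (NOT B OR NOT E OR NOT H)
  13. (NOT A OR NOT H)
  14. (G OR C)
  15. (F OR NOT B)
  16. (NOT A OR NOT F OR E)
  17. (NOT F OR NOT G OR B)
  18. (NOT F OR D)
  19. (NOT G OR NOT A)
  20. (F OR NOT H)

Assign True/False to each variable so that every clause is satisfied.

A = True, B = False, C = True, D = True, E = False, F = False, G = False, H = False

Check each clause:
  1. (NOT H OR NOT G OR E) — NOT H is true.
  2. (NOT C OR A) — A is true.
  3. (NOT B OR NOT D OR NOT F) — NOT F is true.
  4. (NOT E OR C) — C is true.
  5. (NOT F OR NOT G OR NOT H) — NOT H is true.
  6. (NOT E OR B OR NOT A) — NOT E is true.
  7. (NOT H OR D OR NOT F) — NOT H is true.
  8. (NOT F OR NOT H) — NOT H is true.
  9. (F OR B OR D) — D is true.
  10. (NOT F OR G OR NOT E) — NOT F is true.
  11. (NOT B OR A OR C) — A is true.
  12. (NOT B OR NOT H OR NOT E) — NOT H is true.
  13. (NOT A OR NOT H) — NOT H is true.
  14. (G OR C) — C is true.
  15. (NOT B OR F) — NOT B is true.
  16. (E OR NOT A OR NOT F) — NOT F is true.
  17. (NOT G OR NOT F OR B) — NOT G is true.
  18. (NOT F OR D) — NOT F is true.
  19. (NOT G OR NOT A) — NOT G is true.
  20. (F OR NOT H) — NOT H is true.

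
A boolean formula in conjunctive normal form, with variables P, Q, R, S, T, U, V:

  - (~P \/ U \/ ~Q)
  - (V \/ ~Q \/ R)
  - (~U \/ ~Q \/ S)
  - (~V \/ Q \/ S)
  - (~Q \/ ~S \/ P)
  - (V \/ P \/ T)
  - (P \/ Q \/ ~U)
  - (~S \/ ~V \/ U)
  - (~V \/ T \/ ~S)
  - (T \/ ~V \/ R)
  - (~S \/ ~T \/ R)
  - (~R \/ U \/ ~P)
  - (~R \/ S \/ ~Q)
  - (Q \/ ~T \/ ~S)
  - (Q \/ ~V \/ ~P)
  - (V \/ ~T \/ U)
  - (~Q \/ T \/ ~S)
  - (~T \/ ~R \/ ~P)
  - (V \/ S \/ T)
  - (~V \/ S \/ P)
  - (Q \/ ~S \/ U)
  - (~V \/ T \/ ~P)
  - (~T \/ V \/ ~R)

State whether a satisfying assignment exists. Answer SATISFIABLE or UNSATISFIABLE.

SATISFIABLE

Try P = True.
Branch on Q: take Q = False.
  then V is forced to False.
For the remaining variables, R = False, S = False, T = True, U = True works.
Every clause has at least one true literal under this assignment.
So P=True, Q=False, R=False, S=False, T=True, U=True, V=False is a satisfying assignment.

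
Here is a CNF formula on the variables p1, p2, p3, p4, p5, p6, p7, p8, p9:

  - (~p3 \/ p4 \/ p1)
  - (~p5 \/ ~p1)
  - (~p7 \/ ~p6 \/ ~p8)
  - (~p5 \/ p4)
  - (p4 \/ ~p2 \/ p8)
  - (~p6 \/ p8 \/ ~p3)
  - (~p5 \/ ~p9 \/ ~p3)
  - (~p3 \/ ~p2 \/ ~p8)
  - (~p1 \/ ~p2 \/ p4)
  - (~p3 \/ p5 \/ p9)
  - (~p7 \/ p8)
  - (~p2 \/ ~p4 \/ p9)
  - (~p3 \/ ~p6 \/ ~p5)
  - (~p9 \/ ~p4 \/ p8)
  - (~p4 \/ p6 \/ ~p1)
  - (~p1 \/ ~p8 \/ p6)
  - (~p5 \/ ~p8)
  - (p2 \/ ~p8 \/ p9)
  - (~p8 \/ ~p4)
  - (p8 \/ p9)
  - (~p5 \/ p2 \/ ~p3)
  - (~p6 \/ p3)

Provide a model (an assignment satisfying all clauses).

Branch on p1: take p1 = False.
The remaining clauses are satisfied by p2 = False, p3 = False, p4 = False, p5 = False, p6 = False, p7 = True, p8 = True, p9 = True.
Every clause has at least one true literal under this assignment.
Check each clause:
  1. (~p3 \/ p1 \/ p4) — ~p3 is true.
  2. (~p5 \/ ~p1) — ~p5 is true.
  3. (~p8 \/ ~p6 \/ ~p7) — ~p6 is true.
  4. (~p5 \/ p4) — ~p5 is true.
  5. (p4 \/ p8 \/ ~p2) — p8 is true.
  6. (~p6 \/ ~p3 \/ p8) — p8 is true.
  7. (~p5 \/ ~p3 \/ ~p9) — ~p5 is true.
  8. (~p8 \/ ~p2 \/ ~p3) — ~p3 is true.
  9. (~p1 \/ ~p2 \/ p4) — ~p2 is true.
  10. (~p3 \/ p5 \/ p9) — p9 is true.
  11. (p8 \/ ~p7) — p8 is true.
  12. (p9 \/ ~p4 \/ ~p2) — p9 is true.
  13. (~p3 \/ ~p6 \/ ~p5) — ~p6 is true.
  14. (~p9 \/ ~p4 \/ p8) — p8 is true.
  15. (~p4 \/ p6 \/ ~p1) — ~p4 is true.
  16. (~p8 \/ p6 \/ ~p1) — ~p1 is true.
  17. (~p8 \/ ~p5) — ~p5 is true.
  18. (~p8 \/ p2 \/ p9) — p9 is true.
  19. (~p4 \/ ~p8) — ~p4 is true.
  20. (p8 \/ p9) — p8 is true.
  21. (p2 \/ ~p3 \/ ~p5) — ~p5 is true.
  22. (~p6 \/ p3) — ~p6 is true.

p1=F, p2=F, p3=F, p4=F, p5=F, p6=F, p7=T, p8=T, p9=T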